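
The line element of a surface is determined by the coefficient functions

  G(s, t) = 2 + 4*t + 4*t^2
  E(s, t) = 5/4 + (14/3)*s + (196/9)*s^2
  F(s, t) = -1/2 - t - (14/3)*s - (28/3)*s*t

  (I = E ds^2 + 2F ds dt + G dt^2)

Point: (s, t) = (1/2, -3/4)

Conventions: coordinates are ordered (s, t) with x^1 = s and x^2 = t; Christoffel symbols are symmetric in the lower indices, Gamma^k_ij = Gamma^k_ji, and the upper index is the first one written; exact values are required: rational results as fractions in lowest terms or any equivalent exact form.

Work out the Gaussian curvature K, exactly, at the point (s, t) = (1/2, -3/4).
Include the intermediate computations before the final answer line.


E = 325/36, F = 17/12, G = 5/4, EG - F^2 = 167/18 at the point
E_s = 238/9, E_t = 0, F_s = 7/3, F_t = -17/3, G_s = 0, G_t = -2
E_tt = 0, F_st = -28/3, G_ss = 0
Apply the Brioschi formula K = (det M1 - det M2)/(EG - F^2)^2 over the derivative matrices of E, F, G.
M1 = [[-E_tt/2 + F_st - G_ss/2, E_s/2, F_s - E_t/2], [F_t - G_s/2, E, F], [G_t/2, F, G]] = [[-28/3, 119/9, 7/3], [-17/3, 325/36, 17/12], [-1, 17/12, 5/4]]; det M1 = -28/3
M2 = [[0, E_t/2, G_s/2], [E_t/2, E, F], [G_s/2, F, G]] = [[0, 0, 0], [0, 325/36, 17/12], [0, 17/12, 5/4]]; det M2 = 0
det M1 - det M2 = -28/3; K = -28/3 / (167/18)^2 = -3024/27889

Answer: K = -3024/27889


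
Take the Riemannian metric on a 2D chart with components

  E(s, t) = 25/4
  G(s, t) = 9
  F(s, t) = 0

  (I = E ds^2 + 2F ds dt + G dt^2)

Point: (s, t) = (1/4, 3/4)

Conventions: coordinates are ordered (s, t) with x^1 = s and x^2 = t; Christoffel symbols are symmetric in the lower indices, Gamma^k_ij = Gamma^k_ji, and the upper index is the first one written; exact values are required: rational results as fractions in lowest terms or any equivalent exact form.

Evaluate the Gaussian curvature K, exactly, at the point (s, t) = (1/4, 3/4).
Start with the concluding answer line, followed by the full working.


Answer: K = 0

E = 25/4, F = 0, G = 9, EG - F^2 = 225/4 at the point
E_s = 0, E_t = 0, F_s = 0, F_t = 0, G_s = 0, G_t = 0
E_tt = 0, F_st = 0, G_ss = 0
Brioschi: K = (det M1 - det M2) / (EG - F^2)^2 with the standard first/second-derivative matrices M1, M2.
M1 = [[-E_tt/2 + F_st - G_ss/2, E_s/2, F_s - E_t/2], [F_t - G_s/2, E, F], [G_t/2, F, G]] = [[0, 0, 0], [0, 25/4, 0], [0, 0, 9]]; det M1 = 0
M2 = [[0, E_t/2, G_s/2], [E_t/2, E, F], [G_s/2, F, G]] = [[0, 0, 0], [0, 25/4, 0], [0, 0, 9]]; det M2 = 0
det M1 - det M2 = 0; K = 0 / (225/4)^2 = 0


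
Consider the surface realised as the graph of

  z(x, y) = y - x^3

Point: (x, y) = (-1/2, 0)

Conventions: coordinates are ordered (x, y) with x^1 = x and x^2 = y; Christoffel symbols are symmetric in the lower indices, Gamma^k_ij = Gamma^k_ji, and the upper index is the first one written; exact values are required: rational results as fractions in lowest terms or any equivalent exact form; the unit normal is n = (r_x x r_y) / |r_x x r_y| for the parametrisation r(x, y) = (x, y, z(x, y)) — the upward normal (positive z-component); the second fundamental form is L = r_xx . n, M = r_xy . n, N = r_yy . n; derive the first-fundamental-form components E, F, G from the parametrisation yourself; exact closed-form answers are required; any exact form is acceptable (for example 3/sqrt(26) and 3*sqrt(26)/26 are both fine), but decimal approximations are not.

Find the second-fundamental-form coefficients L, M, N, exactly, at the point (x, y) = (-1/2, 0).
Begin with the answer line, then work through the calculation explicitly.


Answer: L = 12*sqrt(41)/41, M = 0, N = 0

z_x = -3/4, z_y = 1, z_xx = 3, z_xy = 0, z_yy = 0
E = 25/16, F = -3/4, G = 2; answer radicand W^2 = 41/16
unnormalised second-form numerators: l = 3, m = 0, n = 0; L = l/sqrt(41/16), and similarly M = m/sqrt(W^2), N = n/sqrt(W^2)


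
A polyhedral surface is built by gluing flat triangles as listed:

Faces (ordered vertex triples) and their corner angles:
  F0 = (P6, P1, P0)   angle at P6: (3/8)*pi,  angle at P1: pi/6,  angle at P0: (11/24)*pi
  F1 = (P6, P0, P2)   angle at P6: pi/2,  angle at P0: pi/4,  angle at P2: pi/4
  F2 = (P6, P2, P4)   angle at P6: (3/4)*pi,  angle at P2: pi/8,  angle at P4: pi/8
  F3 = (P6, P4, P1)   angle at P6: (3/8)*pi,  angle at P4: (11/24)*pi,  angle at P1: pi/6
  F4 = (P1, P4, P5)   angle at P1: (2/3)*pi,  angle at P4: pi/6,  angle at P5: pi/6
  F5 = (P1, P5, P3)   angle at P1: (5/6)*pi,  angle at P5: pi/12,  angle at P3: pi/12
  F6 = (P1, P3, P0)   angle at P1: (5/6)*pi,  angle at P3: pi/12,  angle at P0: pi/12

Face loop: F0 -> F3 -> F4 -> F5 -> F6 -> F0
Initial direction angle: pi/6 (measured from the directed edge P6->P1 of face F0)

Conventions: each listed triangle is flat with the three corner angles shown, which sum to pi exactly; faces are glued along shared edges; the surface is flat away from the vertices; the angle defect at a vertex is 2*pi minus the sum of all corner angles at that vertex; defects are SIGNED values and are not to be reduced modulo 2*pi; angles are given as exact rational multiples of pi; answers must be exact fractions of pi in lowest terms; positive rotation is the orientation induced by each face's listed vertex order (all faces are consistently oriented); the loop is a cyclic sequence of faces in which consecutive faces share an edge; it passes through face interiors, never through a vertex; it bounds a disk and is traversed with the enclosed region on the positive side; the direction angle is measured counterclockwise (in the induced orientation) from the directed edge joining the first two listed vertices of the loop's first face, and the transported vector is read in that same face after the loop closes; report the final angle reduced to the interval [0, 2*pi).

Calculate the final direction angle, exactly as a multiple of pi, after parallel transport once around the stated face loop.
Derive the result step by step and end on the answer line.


enclosed vertex P1: corner angles sum to (8/3)*pi, defect = 2*pi - (8/3)*pi = (-2/3)*pi
final direction = starting direction + enclosed defect total, reduced mod 2*pi (induced orientation)
final angle = pi/6 - (2/3)*pi = (3/2)*pi (mod 2*pi)

Answer: final direction angle = (3/2)*pi


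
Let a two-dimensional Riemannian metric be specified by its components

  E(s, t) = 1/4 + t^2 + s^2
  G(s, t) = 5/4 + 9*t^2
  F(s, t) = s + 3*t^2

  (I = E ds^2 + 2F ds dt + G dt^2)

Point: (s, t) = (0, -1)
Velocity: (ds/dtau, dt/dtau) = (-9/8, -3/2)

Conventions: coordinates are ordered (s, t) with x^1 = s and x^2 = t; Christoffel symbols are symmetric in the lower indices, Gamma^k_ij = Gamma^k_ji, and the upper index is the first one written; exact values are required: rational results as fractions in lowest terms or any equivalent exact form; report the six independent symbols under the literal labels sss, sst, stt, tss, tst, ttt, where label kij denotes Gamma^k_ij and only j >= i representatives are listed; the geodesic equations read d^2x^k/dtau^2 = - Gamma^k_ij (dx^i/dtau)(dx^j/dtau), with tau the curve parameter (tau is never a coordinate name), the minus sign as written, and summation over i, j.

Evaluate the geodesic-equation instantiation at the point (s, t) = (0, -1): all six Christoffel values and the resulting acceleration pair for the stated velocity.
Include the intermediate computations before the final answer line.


E = 5/4, F = 3, G = 41/4 at the point
E_s = 0, E_t = -2, F_s = 1, F_t = -6, G_s = 0, G_t = -18
EG - F^2 = 61/16;  g^inv = (16/61) * [[41/4, -3], [-3, 5/4]]
first-kind symbols [ij,l] = (1/2)(d_i g_jl + d_j g_il - d_l g_ij): [ss,s] = E_s/2 = 0, [ss,t] = F_s - E_t/2 = 2, [st,s] = E_t/2 = -1, [st,t] = G_s/2 = 0, [tt,s] = F_t - G_s/2 = -6, [tt,t] = G_t/2 = -9
Gamma^s_ij = (G*[ij,s] - F*[ij,t])/(EG - F^2), Gamma^t_ij = (E*[ij,t] - F*[ij,s])/(EG - F^2)
Gamma_sss = -96/61, Gamma_sst = -164/61, Gamma_stt = -552/61, Gamma_tss = 40/61, Gamma_tst = 48/61, Gamma_ttt = 108/61
d^2s/dtau^2 = -(Gamma_sss*(-9/8)^2 + 2*Gamma_sst*(-9/8)*(-3/2) + Gamma_stt*(-3/2)^2) = 1917/61
d^2t/dtau^2 = -(Gamma_tss*(-9/8)^2 + 2*Gamma_tst*(-9/8)*(-3/2) + Gamma_ttt*(-3/2)^2) = -3645/488

Answer: Gamma_sss = -96/61, Gamma_sst = -164/61, Gamma_stt = -552/61, Gamma_tss = 40/61, Gamma_tst = 48/61, Gamma_ttt = 108/61; accelerations (d^2s/dtau^2, d^2t/dtau^2) = (1917/61, -3645/488)


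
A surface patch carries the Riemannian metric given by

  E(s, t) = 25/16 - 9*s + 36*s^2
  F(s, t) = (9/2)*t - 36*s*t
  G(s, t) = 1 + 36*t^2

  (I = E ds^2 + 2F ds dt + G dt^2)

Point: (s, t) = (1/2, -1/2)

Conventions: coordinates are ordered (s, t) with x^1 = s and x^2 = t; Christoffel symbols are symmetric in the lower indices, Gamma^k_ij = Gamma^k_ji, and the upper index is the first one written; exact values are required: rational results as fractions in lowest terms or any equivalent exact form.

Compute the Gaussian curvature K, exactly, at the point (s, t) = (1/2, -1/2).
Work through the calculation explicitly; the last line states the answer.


E = 97/16, F = 27/4, G = 10, EG - F^2 = 241/16 at the point
E_s = 27, E_t = 0, F_s = 18, F_t = -27/2, G_s = 0, G_t = -36
E_tt = 0, F_st = -36, G_ss = 0
By Brioschi, K is (det M1 - det M2) divided by (EG - F^2) squared.
M1 = [[-E_tt/2 + F_st - G_ss/2, E_s/2, F_s - E_t/2], [F_t - G_s/2, E, F], [G_t/2, F, G]] = [[-36, 27/2, 18], [-27/2, 97/16, 27/4], [-18, 27/4, 10]]; det M1 = -36
M2 = [[0, E_t/2, G_s/2], [E_t/2, E, F], [G_s/2, F, G]] = [[0, 0, 0], [0, 97/16, 27/4], [0, 27/4, 10]]; det M2 = 0
det M1 - det M2 = -36; K = -36 / (241/16)^2 = -9216/58081

Answer: K = -9216/58081


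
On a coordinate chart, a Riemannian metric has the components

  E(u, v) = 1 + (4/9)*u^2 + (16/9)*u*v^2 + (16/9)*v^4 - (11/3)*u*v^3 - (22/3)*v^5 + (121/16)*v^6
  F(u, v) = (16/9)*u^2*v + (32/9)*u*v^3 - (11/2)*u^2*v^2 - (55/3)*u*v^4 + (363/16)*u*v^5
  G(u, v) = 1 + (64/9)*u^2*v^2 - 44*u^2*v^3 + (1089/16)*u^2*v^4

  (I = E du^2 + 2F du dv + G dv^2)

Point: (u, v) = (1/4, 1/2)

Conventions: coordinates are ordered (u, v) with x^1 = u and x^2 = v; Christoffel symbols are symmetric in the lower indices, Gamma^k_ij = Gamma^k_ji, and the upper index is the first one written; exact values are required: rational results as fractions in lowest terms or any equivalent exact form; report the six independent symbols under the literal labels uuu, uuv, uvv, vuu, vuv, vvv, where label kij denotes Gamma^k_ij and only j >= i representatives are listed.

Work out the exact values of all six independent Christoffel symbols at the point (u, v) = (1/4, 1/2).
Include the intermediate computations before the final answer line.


E = 1049/1024, F = -175/6144, G = 38089/36864 at the point
E_u = 5/24, E_v = -175/768, F_u = -1085/4608, F_v = -785/9216, G_u = 1225/4608, G_v = 2345/4608
EG - F^2 = 38989/36864;  g^inv = (36864/38989) * [[38089/36864, 175/6144], [175/6144, 1049/1024]]
first-kind symbols [ij,l] = (1/2)(d_i g_jl + d_j g_il - d_l g_ij): [uu,u] = E_u/2 = 5/48, [uu,v] = F_u - E_v/2 = -35/288, [uv,u] = E_v/2 = -175/1536, [uv,v] = G_u/2 = 1225/9216, [vv,u] = F_v - G_u/2 = -335/1536, [vv,v] = G_v/2 = 2345/9216
Gamma^u_ij = (G*[ij,u] - F*[ij,v])/(EG - F^2), Gamma^v_ij = (E*[ij,v] - F*[ij,u])/(EG - F^2)

Answer: Gamma_uuu = 3840/38989, Gamma_uuv = -4200/38989, Gamma_uvv = -8040/38989, Gamma_vuu = -4480/38989, Gamma_vuv = 4900/38989, Gamma_vvv = 9380/38989


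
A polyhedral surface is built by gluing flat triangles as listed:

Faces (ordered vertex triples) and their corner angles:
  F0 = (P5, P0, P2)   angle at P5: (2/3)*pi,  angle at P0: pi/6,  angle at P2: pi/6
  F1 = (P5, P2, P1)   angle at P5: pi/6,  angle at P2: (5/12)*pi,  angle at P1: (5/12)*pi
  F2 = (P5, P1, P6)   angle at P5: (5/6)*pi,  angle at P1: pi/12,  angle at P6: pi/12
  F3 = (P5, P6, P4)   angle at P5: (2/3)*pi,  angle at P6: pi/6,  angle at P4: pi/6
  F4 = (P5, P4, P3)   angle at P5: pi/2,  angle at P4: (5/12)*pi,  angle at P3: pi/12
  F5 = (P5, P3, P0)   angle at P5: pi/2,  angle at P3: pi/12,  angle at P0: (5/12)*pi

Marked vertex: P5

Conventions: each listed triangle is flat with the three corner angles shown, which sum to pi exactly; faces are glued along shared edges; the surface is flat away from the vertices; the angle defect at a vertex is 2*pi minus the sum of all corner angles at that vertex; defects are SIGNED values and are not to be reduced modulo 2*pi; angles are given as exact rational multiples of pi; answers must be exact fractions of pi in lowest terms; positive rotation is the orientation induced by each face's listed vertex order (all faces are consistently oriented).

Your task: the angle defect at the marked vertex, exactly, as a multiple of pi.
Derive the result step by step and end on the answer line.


Sum of corner angles at P5: (10/3)*pi
defect = 2*pi - (10/3)*pi

Answer: defect(P5) = (-4/3)*pi


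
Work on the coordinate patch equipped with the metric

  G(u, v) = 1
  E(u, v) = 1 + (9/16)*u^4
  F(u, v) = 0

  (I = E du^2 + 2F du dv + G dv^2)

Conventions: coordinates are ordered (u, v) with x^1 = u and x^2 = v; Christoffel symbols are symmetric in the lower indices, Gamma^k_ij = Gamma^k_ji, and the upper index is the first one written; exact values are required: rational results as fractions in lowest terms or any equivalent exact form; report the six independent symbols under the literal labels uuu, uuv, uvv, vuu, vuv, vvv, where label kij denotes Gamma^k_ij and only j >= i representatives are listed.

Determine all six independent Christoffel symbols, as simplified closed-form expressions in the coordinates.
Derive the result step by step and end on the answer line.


E = 1 + (9/16)*u^4; F = 0; G = 1
Gamma^k_ij = (1/2) g^{kl} (d_i g_jl + d_j g_il - d_l g_ij), with g^inv = (1/(EG-F^2)) [[G, -F], [-F, E]]
first partials: E_u = (9/4)*u^3, E_v = 0, F_u = 0, F_v = 0, G_u = 0, G_v = 0
D = EG - F^2 = 1 + (9/16)*u^4
expanded: Gamma^u_uu = (G E_u - 2F F_u + F E_v)/(2D), Gamma^u_uv = (G E_v - F G_u)/(2D), Gamma^u_vv = (2G F_v - G G_u - F G_v)/(2D), Gamma^v_uu = (2E F_u - E E_v - F E_u)/(2D), Gamma^v_uv = (E G_u - F E_v)/(2D), Gamma^v_vv = (E G_v - 2F F_v + F G_u)/(2D); substitute and cancel common factors

Answer: Gamma_uuu = 18*u^3/(9*u^4 + 16), Gamma_uuv = 0, Gamma_uvv = 0, Gamma_vuu = 0, Gamma_vuv = 0, Gamma_vvv = 0


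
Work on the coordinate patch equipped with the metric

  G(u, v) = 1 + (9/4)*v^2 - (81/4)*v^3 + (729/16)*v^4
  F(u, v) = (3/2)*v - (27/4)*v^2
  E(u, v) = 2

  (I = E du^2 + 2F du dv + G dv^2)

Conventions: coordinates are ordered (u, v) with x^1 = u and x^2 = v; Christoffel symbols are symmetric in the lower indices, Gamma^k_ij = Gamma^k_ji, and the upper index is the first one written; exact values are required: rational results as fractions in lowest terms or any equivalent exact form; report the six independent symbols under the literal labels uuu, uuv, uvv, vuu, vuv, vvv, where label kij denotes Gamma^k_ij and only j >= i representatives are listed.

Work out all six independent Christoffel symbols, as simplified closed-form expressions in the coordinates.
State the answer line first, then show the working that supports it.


Answer: Gamma_uuu = 0, Gamma_uuv = 0, Gamma_uvv = (24 - 216*v)/(729*v^4 - 324*v^3 + 36*v^2 + 32), Gamma_vuu = 0, Gamma_vuv = 0, Gamma_vvv = (1458*v^3 - 486*v^2 + 36*v)/(729*v^4 - 324*v^3 + 36*v^2 + 32)

E = 2; F = (3/2)*v - (27/4)*v^2; G = 1 + (9/4)*v^2 - (81/4)*v^3 + (729/16)*v^4
Gamma^k_ij = (1/2) g^{kl} (d_i g_jl + d_j g_il - d_l g_ij), with g^inv = (1/(EG-F^2)) [[G, -F], [-F, E]]
first partials: E_u = 0, E_v = 0, F_u = 0, F_v = 3/2 - (27/2)*v, G_u = 0, G_v = (9/2)*v - (243/4)*v^2 + (729/4)*v^3
D = EG - F^2 = 2 + (9/4)*v^2 - (81/4)*v^3 + (729/16)*v^4
expanded: Gamma^u_uu = (G E_u - 2F F_u + F E_v)/(2D), Gamma^u_uv = (G E_v - F G_u)/(2D), Gamma^u_vv = (2G F_v - G G_u - F G_v)/(2D), Gamma^v_uu = (2E F_u - E E_v - F E_u)/(2D), Gamma^v_uv = (E G_u - F E_v)/(2D), Gamma^v_vv = (E G_v - 2F F_v + F G_u)/(2D); substitute and cancel common factors


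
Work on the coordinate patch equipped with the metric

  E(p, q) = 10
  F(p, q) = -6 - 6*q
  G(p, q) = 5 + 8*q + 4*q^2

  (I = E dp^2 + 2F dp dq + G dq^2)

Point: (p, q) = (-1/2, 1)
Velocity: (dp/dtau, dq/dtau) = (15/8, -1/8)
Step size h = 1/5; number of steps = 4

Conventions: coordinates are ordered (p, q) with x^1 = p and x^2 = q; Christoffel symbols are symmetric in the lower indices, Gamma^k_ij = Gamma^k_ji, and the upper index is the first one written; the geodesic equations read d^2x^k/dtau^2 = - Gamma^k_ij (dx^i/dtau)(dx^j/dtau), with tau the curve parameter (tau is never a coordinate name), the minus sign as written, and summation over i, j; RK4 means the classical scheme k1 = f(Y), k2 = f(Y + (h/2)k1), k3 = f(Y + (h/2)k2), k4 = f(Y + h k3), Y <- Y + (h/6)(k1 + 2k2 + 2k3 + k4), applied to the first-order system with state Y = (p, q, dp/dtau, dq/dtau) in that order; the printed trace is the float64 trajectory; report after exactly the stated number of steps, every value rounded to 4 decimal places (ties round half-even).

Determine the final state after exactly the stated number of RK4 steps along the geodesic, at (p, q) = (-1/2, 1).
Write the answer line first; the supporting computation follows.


Answer: p = 1.0012, q = 0.8984, dp/dtau = 1.8781, dq/dtau = -0.1290

f(Y) = (dp/dtau, dq/dtau, -Gamma^p_ij Y'^i Y'^j, -Gamma^q_ij Y'^i Y'^j) with the Gammas evaluated at the stage position; h = 0.200000; intermediate values shown to 6 dp
step 0: p = -0.5000, q = 1.0000, dp/dtau = 1.8750, dq/dtau = -0.1250
step 1:
  k1: at (p, q) = (-0.500000, 1.000000), (dp/dtau, dq/dtau) = (1.875000, -0.125000); Gamma_ppp = 0.000000, Gamma_ppq = 0.000000, Gamma_pqq = -0.230769, Gamma_qpp = 0.000000, Gamma_qpq = 0.000000, Gamma_qqq = 0.307692; k1 = (1.875000, -0.125000, 0.003606, -0.004808)
  k2: at (p, q) = (-0.312500, 0.987500), (dp/dtau, dq/dtau) = (1.875361, -0.125481); Gamma_ppp = 0.000000, Gamma_ppq = 0.000000, Gamma_pqq = -0.232553, Gamma_qpp = 0.000000, Gamma_qpq = 0.000000, Gamma_qqq = 0.308132; k2 = (1.875361, -0.125481, 0.003662, -0.004852)
  k3: at (p, q) = (-0.312464, 0.987452), (dp/dtau, dq/dtau) = (1.875366, -0.125485); Gamma_ppp = 0.000000, Gamma_ppq = 0.000000, Gamma_pqq = -0.232559, Gamma_qpp = 0.000000, Gamma_qpq = 0.000000, Gamma_qqq = 0.308134; k3 = (1.875366, -0.125485, 0.003662, -0.004852)
  k4: at (p, q) = (-0.124927, 0.974903), (dp/dtau, dq/dtau) = (1.875732, -0.125970); Gamma_ppp = 0.000000, Gamma_ppq = 0.000000, Gamma_pqq = -0.234366, Gamma_qpp = 0.000000, Gamma_qpq = 0.000000, Gamma_qqq = 0.308567; k4 = (1.875732, -0.125970, 0.003719, -0.004897)
  Y <- Y + (h/6)(k1 + 2k2 + 2k3 + k4): p = -0.1249, q = 0.9749, dp/dtau = 1.8757, dq/dtau = -0.1260
step 2:
  k1: at (p, q) = (-0.124927, 0.974903), (dp/dtau, dq/dtau) = (1.875732, -0.125970); Gamma_ppp = 0.000000, Gamma_ppq = 0.000000, Gamma_pqq = -0.234366, Gamma_qpp = 0.000000, Gamma_qpq = 0.000000, Gamma_qqq = 0.308567; k1 = (1.875732, -0.125970, 0.003719, -0.004897)
  k2: at (p, q) = (0.062646, 0.962306), (dp/dtau, dq/dtau) = (1.876104, -0.126460); Gamma_ppp = 0.000000, Gamma_ppq = 0.000000, Gamma_pqq = -0.236196, Gamma_qpp = 0.000000, Gamma_qpq = 0.000000, Gamma_qqq = 0.308993; k2 = (1.876104, -0.126460, 0.003777, -0.004941)
  k3: at (p, q) = (0.062683, 0.962257), (dp/dtau, dq/dtau) = (1.876110, -0.126465); Gamma_ppp = 0.000000, Gamma_ppq = 0.000000, Gamma_pqq = -0.236204, Gamma_qpp = 0.000000, Gamma_qpq = 0.000000, Gamma_qqq = 0.308995; k3 = (1.876110, -0.126465, 0.003778, -0.004942)
  k4: at (p, q) = (0.250295, 0.949610), (dp/dtau, dq/dtau) = (1.876488, -0.126959); Gamma_ppp = 0.000000, Gamma_ppq = 0.000000, Gamma_pqq = -0.238058, Gamma_qpp = 0.000000, Gamma_qpq = 0.000000, Gamma_qqq = 0.309414; k4 = (1.876488, -0.126959, 0.003837, -0.004987)
  Y <- Y + (h/6)(k1 + 2k2 + 2k3 + k4): p = 0.2503, q = 0.9496, dp/dtau = 1.8765, dq/dtau = -0.1270
step 3:
  k1: at (p, q) = (0.250295, 0.949611), (dp/dtau, dq/dtau) = (1.876488, -0.126959); Gamma_ppp = 0.000000, Gamma_ppq = 0.000000, Gamma_pqq = -0.238058, Gamma_qpp = 0.000000, Gamma_qpq = 0.000000, Gamma_qqq = 0.309414; k1 = (1.876488, -0.126959, 0.003837, -0.004987)
  k2: at (p, q) = (0.437943, 0.936915), (dp/dtau, dq/dtau) = (1.876872, -0.127457); Gamma_ppp = 0.000000, Gamma_ppq = 0.000000, Gamma_pqq = -0.239937, Gamma_qpp = 0.000000, Gamma_qpq = 0.000000, Gamma_qqq = 0.309825; k2 = (1.876872, -0.127457, 0.003898, -0.005033)
  k3: at (p, q) = (0.437982, 0.936865), (dp/dtau, dq/dtau) = (1.876878, -0.127462); Gamma_ppp = 0.000000, Gamma_ppq = 0.000000, Gamma_pqq = -0.239944, Gamma_qpp = 0.000000, Gamma_qpq = 0.000000, Gamma_qqq = 0.309827; k3 = (1.876878, -0.127462, 0.003898, -0.005034)
  k4: at (p, q) = (0.625670, 0.924118), (dp/dtau, dq/dtau) = (1.877268, -0.127965); Gamma_ppp = 0.000000, Gamma_ppq = 0.000000, Gamma_pqq = -0.241848, Gamma_qpp = 0.000000, Gamma_qpq = 0.000000, Gamma_qqq = 0.310230; k4 = (1.877268, -0.127965, 0.003960, -0.005080)
  Y <- Y + (h/6)(k1 + 2k2 + 2k3 + k4): p = 0.6257, q = 0.9241, dp/dtau = 1.8773, dq/dtau = -0.1280
step 4:
  k1: at (p, q) = (0.625670, 0.924119), (dp/dtau, dq/dtau) = (1.877268, -0.127965); Gamma_ppp = 0.000000, Gamma_ppq = 0.000000, Gamma_pqq = -0.241848, Gamma_qpp = 0.000000, Gamma_qpq = 0.000000, Gamma_qqq = 0.310230; k1 = (1.877268, -0.127965, 0.003960, -0.005080)
  k2: at (p, q) = (0.813396, 0.911322), (dp/dtau, dq/dtau) = (1.877664, -0.128473); Gamma_ppp = 0.000000, Gamma_ppq = 0.000000, Gamma_pqq = -0.243778, Gamma_qpp = 0.000000, Gamma_qpq = 0.000000, Gamma_qqq = 0.310625; k2 = (1.877664, -0.128473, 0.004024, -0.005127)
  k3: at (p, q) = (0.813436, 0.911271), (dp/dtau, dq/dtau) = (1.877670, -0.128478); Gamma_ppp = 0.000000, Gamma_ppq = 0.000000, Gamma_pqq = -0.243785, Gamma_qpp = 0.000000, Gamma_qpq = 0.000000, Gamma_qqq = 0.310626; k3 = (1.877670, -0.128478, 0.004024, -0.005127)
  k4: at (p, q) = (1.001204, 0.898423), (dp/dtau, dq/dtau) = (1.878072, -0.128991); Gamma_ppp = 0.000000, Gamma_ppq = 0.000000, Gamma_pqq = -0.245740, Gamma_qpp = 0.000000, Gamma_qpq = 0.000000, Gamma_qqq = 0.311012; k4 = (1.878072, -0.128991, 0.004089, -0.005175)
  Y <- Y + (h/6)(k1 + 2k2 + 2k3 + k4): p = 1.0012, q = 0.8984, dp/dtau = 1.8781, dq/dtau = -0.1290


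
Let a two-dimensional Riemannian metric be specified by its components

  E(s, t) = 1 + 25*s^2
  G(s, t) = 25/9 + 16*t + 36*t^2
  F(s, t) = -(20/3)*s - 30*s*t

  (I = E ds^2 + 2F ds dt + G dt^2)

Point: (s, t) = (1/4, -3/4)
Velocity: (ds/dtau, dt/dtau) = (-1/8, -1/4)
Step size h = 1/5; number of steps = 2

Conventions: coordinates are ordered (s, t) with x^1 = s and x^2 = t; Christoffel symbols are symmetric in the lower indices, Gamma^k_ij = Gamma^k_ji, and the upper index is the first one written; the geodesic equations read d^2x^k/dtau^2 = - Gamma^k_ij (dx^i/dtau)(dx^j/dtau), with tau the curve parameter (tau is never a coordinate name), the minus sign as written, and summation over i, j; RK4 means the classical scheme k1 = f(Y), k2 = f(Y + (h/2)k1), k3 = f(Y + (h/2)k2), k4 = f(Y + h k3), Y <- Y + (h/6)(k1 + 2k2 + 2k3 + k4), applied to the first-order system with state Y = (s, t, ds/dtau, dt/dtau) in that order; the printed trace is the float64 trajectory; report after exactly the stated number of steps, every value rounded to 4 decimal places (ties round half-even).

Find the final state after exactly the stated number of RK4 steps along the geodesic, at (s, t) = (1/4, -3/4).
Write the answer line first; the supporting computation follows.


Answer: s = 0.2019, t = -0.8446, ds/dtau = -0.1165, dt/dtau = -0.2243

f(Y) = (ds/dtau, dt/dtau, -Gamma^s_ij Y'^i Y'^j, -Gamma^t_ij Y'^i Y'^j) with the Gammas evaluated at the stage position; h = 0.200000; intermediate values shown to 6 dp
step 0: s = 0.2500, t = -0.7500, ds/dtau = -0.1250, dt/dtau = -0.2500
step 1:
  k1: at (s, t) = (0.250000, -0.750000), (ds/dtau, dt/dtau) = (-0.125000, -0.250000); Gamma_sss = 0.496415, Gamma_sst = 0.000000, Gamma_stt = -0.595698, Gamma_tss = 1.257584, Gamma_tst = 0.000000, Gamma_ttt = -1.509101; k1 = (-0.125000, -0.250000, 0.029475, 0.074669)
  k2: at (s, t) = (0.237500, -0.775000), (ds/dtau, dt/dtau) = (-0.122053, -0.242533); Gamma_sss = 0.442752, Gamma_sst = 0.000000, Gamma_stt = -0.531303, Gamma_tss = 1.236599, Gamma_tst = 0.000000, Gamma_ttt = -1.483919; k2 = (-0.122053, -0.242533, 0.024657, 0.068866)
  k3: at (s, t) = (0.237795, -0.774253), (ds/dtau, dt/dtau) = (-0.122534, -0.243113); Gamma_sss = 0.444169, Gamma_sst = 0.000000, Gamma_stt = -0.533003, Gamma_tss = 1.237346, Gamma_tst = 0.000000, Gamma_ttt = -1.484815; k3 = (-0.122534, -0.243113, 0.024834, 0.069180)
  k4: at (s, t) = (0.225493, -0.798623), (ds/dtau, dt/dtau) = (-0.120033, -0.236164); Gamma_sss = 0.396110, Gamma_sst = 0.000000, Gamma_stt = -0.475332, Gamma_tss = 1.215033, Gamma_tst = 0.000000, Gamma_ttt = -1.458039; k4 = (-0.120033, -0.236164, 0.020804, 0.063814)
  Y <- Y + (h/6)(k1 + 2k2 + 2k3 + k4): s = 0.2255, t = -0.7986, ds/dtau = -0.1200, dt/dtau = -0.2362
step 2:
  k1: at (s, t) = (0.225526, -0.798582), (ds/dtau, dt/dtau) = (-0.120025, -0.236181); Gamma_sss = 0.396205, Gamma_sst = 0.000000, Gamma_stt = -0.475446, Gamma_tss = 1.215059, Gamma_tst = 0.000000, Gamma_ttt = -1.458071; k1 = (-0.120025, -0.236181, 0.020813, 0.063829)
  k2: at (s, t) = (0.213524, -0.822200), (ds/dtau, dt/dtau) = (-0.117943, -0.229798); Gamma_sss = 0.353543, Gamma_sst = 0.000000, Gamma_stt = -0.424252, Gamma_tss = 1.192099, Gamma_tst = 0.000000, Gamma_ttt = -1.430519; k2 = (-0.117943, -0.229798, 0.017485, 0.058959)
  k3: at (s, t) = (0.213732, -0.821562), (ds/dtau, dt/dtau) = (-0.118276, -0.230285); Gamma_sss = 0.354483, Gamma_sst = 0.000000, Gamma_stt = -0.425379, Gamma_tss = 1.192833, Gamma_tst = 0.000000, Gamma_ttt = -1.431399; k3 = (-0.118276, -0.230285, 0.017599, 0.059222)
  k4: at (s, t) = (0.201871, -0.844639), (ds/dtau, dt/dtau) = (-0.116505, -0.224336); Gamma_sss = 0.316110, Gamma_sst = 0.000000, Gamma_stt = -0.379331, Gamma_tss = 1.169568, Gamma_tst = 0.000000, Gamma_ttt = -1.403482; k4 = (-0.116505, -0.224336, 0.014800, 0.054758)
  Y <- Y + (h/6)(k1 + 2k2 + 2k3 + k4): s = 0.2019, t = -0.8446, ds/dtau = -0.1165, dt/dtau = -0.2243


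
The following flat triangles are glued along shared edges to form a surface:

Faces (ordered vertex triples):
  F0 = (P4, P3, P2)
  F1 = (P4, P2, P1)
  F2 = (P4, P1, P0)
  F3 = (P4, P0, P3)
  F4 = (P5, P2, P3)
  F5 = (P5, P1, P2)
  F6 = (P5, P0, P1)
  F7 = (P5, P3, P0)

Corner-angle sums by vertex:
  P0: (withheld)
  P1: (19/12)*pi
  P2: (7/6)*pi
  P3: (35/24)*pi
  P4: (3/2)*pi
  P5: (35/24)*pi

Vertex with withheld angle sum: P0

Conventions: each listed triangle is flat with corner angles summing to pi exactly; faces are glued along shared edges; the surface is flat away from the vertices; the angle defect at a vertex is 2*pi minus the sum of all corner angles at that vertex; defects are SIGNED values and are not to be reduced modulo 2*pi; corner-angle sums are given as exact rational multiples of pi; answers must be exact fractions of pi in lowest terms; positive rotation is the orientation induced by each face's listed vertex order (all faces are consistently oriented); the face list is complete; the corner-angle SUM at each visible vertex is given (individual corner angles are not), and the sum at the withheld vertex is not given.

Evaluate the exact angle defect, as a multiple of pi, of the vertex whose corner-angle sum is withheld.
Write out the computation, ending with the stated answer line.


V = 6, E = 12, F = 8; chi = V - E + F = 2
Gauss-Bonnet: total defect = 2*pi*chi = 4*pi; visible defects sum to (17/6)*pi

Answer: defect(P0) = (7/6)*pi


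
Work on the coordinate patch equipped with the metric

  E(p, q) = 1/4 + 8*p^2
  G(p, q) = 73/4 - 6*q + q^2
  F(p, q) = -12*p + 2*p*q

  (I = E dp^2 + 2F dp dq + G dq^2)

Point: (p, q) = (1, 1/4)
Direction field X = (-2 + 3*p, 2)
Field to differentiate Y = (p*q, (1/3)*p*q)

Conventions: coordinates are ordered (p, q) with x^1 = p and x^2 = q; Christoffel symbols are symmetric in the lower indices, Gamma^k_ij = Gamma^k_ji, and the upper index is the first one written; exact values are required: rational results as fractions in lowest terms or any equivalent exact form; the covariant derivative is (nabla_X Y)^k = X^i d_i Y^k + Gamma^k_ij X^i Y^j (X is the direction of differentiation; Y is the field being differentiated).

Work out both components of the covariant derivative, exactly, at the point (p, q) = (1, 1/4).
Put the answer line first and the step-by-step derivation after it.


Answer: (nabla_X Y)^p = 11839/4956, (nabla_X Y)^q = 3205/4956

E = 33/4, F = -23/2, G = 269/16 at the point
E_p = 16, E_q = 0, F_p = -23/2, F_q = 2, G_p = 0, G_q = -11/2
EG - F^2 = 413/64;  g^inv = (64/413) * [[269/16, 23/2], [23/2, 33/4]]
first-kind symbols [ij,l] = (1/2)(d_i g_jl + d_j g_il - d_l g_ij): [pp,p] = E_p/2 = 8, [pp,q] = F_p - E_q/2 = -23/2, [pq,p] = E_q/2 = 0, [pq,q] = G_p/2 = 0, [qq,p] = F_q - G_p/2 = 2, [qq,q] = G_q/2 = -11/4
Gamma^p_ij = (G*[ij,p] - F*[ij,q])/(EG - F^2), Gamma^q_ij = (E*[ij,q] - F*[ij,p])/(EG - F^2)
Gamma_ppp = 144/413, Gamma_ppq = 0, Gamma_pqq = 128/413, Gamma_qpp = -184/413, Gamma_qpq = 0, Gamma_qqq = 20/413
X = (1, 2), Y = (1/4, 1/12) at the point


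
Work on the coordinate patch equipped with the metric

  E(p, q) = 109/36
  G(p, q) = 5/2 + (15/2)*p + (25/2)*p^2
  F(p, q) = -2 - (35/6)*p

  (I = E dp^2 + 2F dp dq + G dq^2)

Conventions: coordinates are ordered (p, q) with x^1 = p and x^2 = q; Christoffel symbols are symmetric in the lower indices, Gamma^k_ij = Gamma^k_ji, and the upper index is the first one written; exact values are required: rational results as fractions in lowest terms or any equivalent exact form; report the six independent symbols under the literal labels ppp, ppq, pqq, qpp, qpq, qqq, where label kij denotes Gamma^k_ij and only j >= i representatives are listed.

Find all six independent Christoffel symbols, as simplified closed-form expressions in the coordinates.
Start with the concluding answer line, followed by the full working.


Answer: Gamma_ppp = (-2450*p - 840)/(275*p^2 - 45*p + 257), Gamma_ppq = (5250*p^2 + 3375*p + 540)/(275*p^2 - 45*p + 257), Gamma_pqq = (-11250*p^3 - 10125*p^2 - 4275*p - 675)/(275*p^2 - 45*p + 257), Gamma_qpp = -3815/(825*p^2 - 135*p + 771), Gamma_qpq = (5450*p + 1635)/(550*p^2 - 90*p + 514), Gamma_qqq = (-5250*p^2 - 3375*p - 540)/(275*p^2 - 45*p + 257)

E = 109/36; F = -2 - (35/6)*p; G = 5/2 + (15/2)*p + (25/2)*p^2
Gamma^k_ij = (1/2) g^{kl} (d_i g_jl + d_j g_il - d_l g_ij), with g^inv = (1/(EG-F^2)) [[G, -F], [-F, E]]
first partials: E_p = 0, E_q = 0, F_p = -35/6, F_q = 0, G_p = 15/2 + 25*p, G_q = 0
D = EG - F^2 = 257/72 - (5/8)*p + (275/72)*p^2
expanded: Gamma^p_pp = (G E_p - 2F F_p + F E_q)/(2D), Gamma^p_pq = (G E_q - F G_p)/(2D), Gamma^p_qq = (2G F_q - G G_p - F G_q)/(2D), Gamma^q_pp = (2E F_p - E E_q - F E_p)/(2D), Gamma^q_pq = (E G_p - F E_q)/(2D), Gamma^q_qq = (E G_q - 2F F_q + F G_p)/(2D); substitute and cancel common factors


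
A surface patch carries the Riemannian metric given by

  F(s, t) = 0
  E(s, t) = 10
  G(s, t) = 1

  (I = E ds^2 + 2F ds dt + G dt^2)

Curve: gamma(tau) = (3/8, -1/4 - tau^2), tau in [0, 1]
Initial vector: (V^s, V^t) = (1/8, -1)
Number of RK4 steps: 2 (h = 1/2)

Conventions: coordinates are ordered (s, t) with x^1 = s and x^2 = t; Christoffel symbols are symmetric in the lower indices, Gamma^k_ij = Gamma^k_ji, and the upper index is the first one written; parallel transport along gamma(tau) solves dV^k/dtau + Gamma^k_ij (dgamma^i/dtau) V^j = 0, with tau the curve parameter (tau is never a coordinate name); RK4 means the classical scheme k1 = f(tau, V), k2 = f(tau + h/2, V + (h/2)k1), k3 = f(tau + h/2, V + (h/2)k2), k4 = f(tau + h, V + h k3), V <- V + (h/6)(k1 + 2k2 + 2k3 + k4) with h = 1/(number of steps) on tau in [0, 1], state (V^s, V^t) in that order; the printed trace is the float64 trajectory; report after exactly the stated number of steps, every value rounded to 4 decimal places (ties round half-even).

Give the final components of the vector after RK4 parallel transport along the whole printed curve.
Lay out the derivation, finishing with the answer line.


gamma'(tau) = (0, -2*tau); f(tau, V)^k = -Gamma^k_ij(gamma(tau)) gamma'^i(tau) V^j; h = 1/2; intermediate values shown to 6 dp
curve data and Christoffel symbols at the stage parameters:
  tau = 0.000000: gamma = (0.375000, -0.250000), gamma' = (0.000000, 0.000000); Gamma_sss = 0.000000, Gamma_sst = 0.000000, Gamma_stt = 0.000000, Gamma_tss = 0.000000, Gamma_tst = 0.000000, Gamma_ttt = 0.000000
  tau = 0.250000: gamma = (0.375000, -0.312500), gamma' = (0.000000, -0.500000); Gamma_sss = 0.000000, Gamma_sst = 0.000000, Gamma_stt = 0.000000, Gamma_tss = 0.000000, Gamma_tst = 0.000000, Gamma_ttt = 0.000000
  tau = 0.500000: gamma = (0.375000, -0.500000), gamma' = (0.000000, -1.000000); Gamma_sss = 0.000000, Gamma_sst = 0.000000, Gamma_stt = 0.000000, Gamma_tss = 0.000000, Gamma_tst = 0.000000, Gamma_ttt = 0.000000
  tau = 0.750000: gamma = (0.375000, -0.812500), gamma' = (0.000000, -1.500000); Gamma_sss = 0.000000, Gamma_sst = 0.000000, Gamma_stt = 0.000000, Gamma_tss = 0.000000, Gamma_tst = 0.000000, Gamma_ttt = 0.000000
  tau = 1.000000: gamma = (0.375000, -1.250000), gamma' = (0.000000, -2.000000); Gamma_sss = 0.000000, Gamma_sst = 0.000000, Gamma_stt = 0.000000, Gamma_tss = 0.000000, Gamma_tst = 0.000000, Gamma_ttt = 0.000000
step 0: V^s = 0.1250, V^t = -1.0000
step 1: k1 = (0.000000, 0.000000), k2 = (0.000000, 0.000000), k3 = (0.000000, 0.000000), k4 = (0.000000, 0.000000); V <- V + (h/6)(k1 + 2k2 + 2k3 + k4): V^s = 0.1250, V^t = -1.0000
step 2: k1 = (0.000000, 0.000000), k2 = (0.000000, 0.000000), k3 = (0.000000, 0.000000), k4 = (0.000000, 0.000000); V <- V + (h/6)(k1 + 2k2 + 2k3 + k4): V^s = 0.1250, V^t = -1.0000

Answer: V^s = 0.1250, V^t = -1.0000


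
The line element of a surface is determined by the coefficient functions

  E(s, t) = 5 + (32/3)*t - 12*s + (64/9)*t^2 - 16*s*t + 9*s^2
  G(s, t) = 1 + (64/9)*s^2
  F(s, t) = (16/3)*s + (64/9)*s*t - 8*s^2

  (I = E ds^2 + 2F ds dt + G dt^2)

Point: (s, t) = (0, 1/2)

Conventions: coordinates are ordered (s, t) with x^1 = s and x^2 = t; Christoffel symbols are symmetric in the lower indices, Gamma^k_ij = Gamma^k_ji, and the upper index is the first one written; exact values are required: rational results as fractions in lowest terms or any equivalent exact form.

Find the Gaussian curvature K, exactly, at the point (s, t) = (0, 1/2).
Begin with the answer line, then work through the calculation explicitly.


Answer: K = -576/11881

E = 109/9, F = 0, G = 1, EG - F^2 = 109/9 at the point
E_s = -20, E_t = 160/9, F_s = 80/9, F_t = 0, G_s = 0, G_t = 0
E_tt = 128/9, F_st = 64/9, G_ss = 128/9
K follows from Brioschi's formula, (det M1 - det M2)/(EG - F^2)^2.
M1 = [[-E_tt/2 + F_st - G_ss/2, E_s/2, F_s - E_t/2], [F_t - G_s/2, E, F], [G_t/2, F, G]] = [[-64/9, -10, 0], [0, 109/9, 0], [0, 0, 1]]; det M1 = -6976/81
M2 = [[0, E_t/2, G_s/2], [E_t/2, E, F], [G_s/2, F, G]] = [[0, 80/9, 0], [80/9, 109/9, 0], [0, 0, 1]]; det M2 = -6400/81
det M1 - det M2 = -64/9; K = -64/9 / (109/9)^2 = -576/11881


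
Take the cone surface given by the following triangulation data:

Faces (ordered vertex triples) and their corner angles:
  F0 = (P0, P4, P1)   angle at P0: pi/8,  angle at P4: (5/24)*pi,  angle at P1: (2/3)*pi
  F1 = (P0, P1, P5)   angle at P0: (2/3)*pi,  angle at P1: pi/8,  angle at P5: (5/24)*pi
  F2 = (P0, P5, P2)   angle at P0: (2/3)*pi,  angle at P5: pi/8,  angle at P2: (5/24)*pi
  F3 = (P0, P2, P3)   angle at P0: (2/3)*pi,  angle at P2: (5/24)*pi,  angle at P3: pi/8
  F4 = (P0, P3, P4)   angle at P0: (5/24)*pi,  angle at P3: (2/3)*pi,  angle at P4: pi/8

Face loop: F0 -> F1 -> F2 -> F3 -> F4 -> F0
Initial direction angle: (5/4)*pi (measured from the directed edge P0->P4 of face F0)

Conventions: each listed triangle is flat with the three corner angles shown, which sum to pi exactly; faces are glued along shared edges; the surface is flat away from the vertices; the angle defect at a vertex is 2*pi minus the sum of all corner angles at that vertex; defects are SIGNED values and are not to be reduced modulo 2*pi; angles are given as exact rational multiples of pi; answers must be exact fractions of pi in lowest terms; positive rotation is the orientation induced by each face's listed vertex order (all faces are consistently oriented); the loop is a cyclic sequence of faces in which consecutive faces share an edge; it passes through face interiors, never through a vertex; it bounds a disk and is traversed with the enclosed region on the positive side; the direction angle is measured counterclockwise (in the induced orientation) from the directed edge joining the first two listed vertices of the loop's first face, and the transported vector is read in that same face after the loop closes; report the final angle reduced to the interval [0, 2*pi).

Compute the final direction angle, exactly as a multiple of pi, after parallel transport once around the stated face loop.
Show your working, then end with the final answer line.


enclosed vertex P0: corner angles sum to (7/3)*pi, defect = 2*pi - (7/3)*pi = -pi/3
transport around the loop rotates by the sum of enclosed defects; add to the initial angle mod 2*pi
final angle = (5/4)*pi - pi/3 = (11/12)*pi (mod 2*pi)

Answer: final direction angle = (11/12)*pi


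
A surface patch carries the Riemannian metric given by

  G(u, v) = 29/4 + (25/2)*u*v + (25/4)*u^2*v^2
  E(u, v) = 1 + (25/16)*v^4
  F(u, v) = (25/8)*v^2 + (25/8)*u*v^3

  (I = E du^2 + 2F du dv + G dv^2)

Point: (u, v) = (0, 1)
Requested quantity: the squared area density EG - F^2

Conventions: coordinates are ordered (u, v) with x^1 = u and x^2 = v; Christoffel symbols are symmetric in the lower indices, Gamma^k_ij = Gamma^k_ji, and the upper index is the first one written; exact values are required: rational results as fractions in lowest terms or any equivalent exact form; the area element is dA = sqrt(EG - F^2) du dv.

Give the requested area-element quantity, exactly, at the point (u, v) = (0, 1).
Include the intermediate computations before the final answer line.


E = 41/16, F = 25/8, G = 29/4; EG - F^2 = 141/16

Answer: EG - F^2 = 141/16


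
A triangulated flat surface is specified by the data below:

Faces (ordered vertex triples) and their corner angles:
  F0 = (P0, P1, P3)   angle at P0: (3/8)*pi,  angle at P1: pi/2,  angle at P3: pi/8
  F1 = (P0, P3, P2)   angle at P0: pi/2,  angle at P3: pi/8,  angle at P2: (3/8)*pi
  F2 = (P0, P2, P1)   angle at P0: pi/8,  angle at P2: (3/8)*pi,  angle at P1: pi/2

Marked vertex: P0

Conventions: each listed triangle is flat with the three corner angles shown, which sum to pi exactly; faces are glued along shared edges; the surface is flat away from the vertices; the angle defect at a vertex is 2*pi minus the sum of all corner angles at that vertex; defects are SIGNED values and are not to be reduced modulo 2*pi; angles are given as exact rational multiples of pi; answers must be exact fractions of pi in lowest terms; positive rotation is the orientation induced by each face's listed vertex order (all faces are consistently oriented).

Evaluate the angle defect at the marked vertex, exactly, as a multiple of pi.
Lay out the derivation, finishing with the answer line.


Sum of corner angles at P0: pi
defect = 2*pi - pi

Answer: defect(P0) = pi


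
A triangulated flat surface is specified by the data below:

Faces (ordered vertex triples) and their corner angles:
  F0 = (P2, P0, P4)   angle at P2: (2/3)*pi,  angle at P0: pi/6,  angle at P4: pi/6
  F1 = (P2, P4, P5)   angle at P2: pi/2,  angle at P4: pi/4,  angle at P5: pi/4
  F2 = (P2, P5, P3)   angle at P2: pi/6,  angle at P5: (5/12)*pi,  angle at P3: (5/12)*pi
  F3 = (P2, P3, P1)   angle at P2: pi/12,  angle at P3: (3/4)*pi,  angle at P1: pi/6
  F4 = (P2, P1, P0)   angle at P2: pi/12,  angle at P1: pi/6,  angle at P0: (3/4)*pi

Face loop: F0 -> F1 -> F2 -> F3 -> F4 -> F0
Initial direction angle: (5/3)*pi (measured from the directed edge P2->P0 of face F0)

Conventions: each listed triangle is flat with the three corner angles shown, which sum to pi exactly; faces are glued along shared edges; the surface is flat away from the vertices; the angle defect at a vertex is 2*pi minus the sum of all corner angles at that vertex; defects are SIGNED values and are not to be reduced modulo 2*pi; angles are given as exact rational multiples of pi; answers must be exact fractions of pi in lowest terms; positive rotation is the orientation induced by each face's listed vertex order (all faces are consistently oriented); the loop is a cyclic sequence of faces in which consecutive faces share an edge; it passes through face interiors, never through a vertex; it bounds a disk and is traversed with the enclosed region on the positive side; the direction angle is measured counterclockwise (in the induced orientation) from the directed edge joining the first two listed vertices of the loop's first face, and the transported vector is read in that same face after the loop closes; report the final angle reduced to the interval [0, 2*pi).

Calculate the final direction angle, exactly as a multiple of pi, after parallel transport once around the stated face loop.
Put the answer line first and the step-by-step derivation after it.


Answer: final direction angle = pi/6

enclosed vertex P2: corner angles sum to (3/2)*pi, defect = 2*pi - (3/2)*pi = pi/2
the rotation equals the total enclosed defect, so the final angle is initial + defects (mod 2*pi)
final angle = (5/3)*pi + pi/2 = pi/6 (mod 2*pi)
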